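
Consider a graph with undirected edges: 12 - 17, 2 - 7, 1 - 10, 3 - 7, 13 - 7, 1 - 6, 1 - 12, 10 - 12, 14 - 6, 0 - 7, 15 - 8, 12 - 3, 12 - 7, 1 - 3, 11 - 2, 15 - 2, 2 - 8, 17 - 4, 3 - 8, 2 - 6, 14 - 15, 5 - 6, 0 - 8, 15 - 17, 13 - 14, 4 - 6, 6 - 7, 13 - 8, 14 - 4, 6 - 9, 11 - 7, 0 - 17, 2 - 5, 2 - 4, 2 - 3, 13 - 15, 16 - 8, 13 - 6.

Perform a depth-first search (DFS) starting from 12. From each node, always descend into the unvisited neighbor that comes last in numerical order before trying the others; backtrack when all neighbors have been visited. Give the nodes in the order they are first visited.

Visit 12
12 → 17
17 → 15
15 → 14
14 → 13
13 → 8
8 → 16
8 → 3
3 → 7
7 → 11
11 → 2
2 → 6
6 → 9
6 → 5
6 → 4
6 → 1
1 → 10
7 → 0

12, 17, 15, 14, 13, 8, 16, 3, 7, 11, 2, 6, 9, 5, 4, 1, 10, 0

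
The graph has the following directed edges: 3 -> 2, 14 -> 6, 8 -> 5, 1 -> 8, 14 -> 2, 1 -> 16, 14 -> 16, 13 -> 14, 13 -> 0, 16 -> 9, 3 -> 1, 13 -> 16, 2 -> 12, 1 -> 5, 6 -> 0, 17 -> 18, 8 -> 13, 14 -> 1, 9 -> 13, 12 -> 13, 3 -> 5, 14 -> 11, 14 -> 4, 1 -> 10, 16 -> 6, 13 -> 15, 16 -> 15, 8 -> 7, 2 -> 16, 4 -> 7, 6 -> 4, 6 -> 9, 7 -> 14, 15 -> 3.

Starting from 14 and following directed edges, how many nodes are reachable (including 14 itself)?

17

BFS from 14 visits: 14, 16, 11, 6, 4, 2, 1, 15, 9, 0, 7, 12, 10, 8, 5, 3, 13
Reachable nodes: 17 of 19 total.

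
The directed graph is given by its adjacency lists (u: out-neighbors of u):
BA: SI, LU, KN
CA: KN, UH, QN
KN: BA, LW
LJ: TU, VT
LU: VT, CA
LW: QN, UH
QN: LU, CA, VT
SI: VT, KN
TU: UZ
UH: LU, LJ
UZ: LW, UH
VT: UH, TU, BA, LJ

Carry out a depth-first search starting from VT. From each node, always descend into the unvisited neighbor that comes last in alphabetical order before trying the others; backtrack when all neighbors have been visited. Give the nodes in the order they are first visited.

Visit VT
VT → UH
UH → LU
LU → CA
CA → QN
CA → KN
KN → LW
KN → BA
BA → SI
UH → LJ
LJ → TU
TU → UZ

VT -> UH -> LU -> CA -> QN -> KN -> LW -> BA -> SI -> LJ -> TU -> UZ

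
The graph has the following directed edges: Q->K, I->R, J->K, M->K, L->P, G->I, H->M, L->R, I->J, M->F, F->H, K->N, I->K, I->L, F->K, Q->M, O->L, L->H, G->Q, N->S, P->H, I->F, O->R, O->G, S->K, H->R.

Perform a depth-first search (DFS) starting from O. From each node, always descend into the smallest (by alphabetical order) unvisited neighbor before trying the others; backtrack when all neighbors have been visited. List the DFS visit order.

O G I F H M K N S R J L P Q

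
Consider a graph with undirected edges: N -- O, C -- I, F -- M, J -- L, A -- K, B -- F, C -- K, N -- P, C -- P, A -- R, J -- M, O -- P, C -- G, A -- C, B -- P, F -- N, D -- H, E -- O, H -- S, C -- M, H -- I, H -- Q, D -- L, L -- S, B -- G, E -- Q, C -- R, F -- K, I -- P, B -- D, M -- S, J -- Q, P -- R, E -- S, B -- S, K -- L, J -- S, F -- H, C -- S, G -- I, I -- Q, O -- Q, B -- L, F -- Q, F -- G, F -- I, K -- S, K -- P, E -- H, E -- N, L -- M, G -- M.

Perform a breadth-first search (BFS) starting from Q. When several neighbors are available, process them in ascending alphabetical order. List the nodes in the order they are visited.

Visit Q; enqueue E, F, H, I, J, O → queue [E, F, H, I, J, O]
Visit E; enqueue N, S → queue [F, H, I, J, O, N, S]
Visit F; enqueue B, G, K, M → queue [H, I, J, O, N, S, B, G, K, M]
Visit H; enqueue D → queue [I, J, O, N, S, B, G, K, M, D]
Visit I; enqueue C, P → queue [J, O, N, S, B, G, K, M, D, C, P]
Visit J; enqueue L → queue [O, N, S, B, G, K, M, D, C, P, L]
Visit O → queue [N, S, B, G, K, M, D, C, P, L]
Visit N → queue [S, B, G, K, M, D, C, P, L]
Visit S → queue [B, G, K, M, D, C, P, L]
Visit B → queue [G, K, M, D, C, P, L]
Visit G → queue [K, M, D, C, P, L]
Visit K; enqueue A → queue [M, D, C, P, L, A]
Visit M → queue [D, C, P, L, A]
Visit D → queue [C, P, L, A]
Visit C; enqueue R → queue [P, L, A, R]
Visit P → queue [L, A, R]
Visit L → queue [A, R]
Visit A → queue [R]
Visit R → queue []

Q, E, F, H, I, J, O, N, S, B, G, K, M, D, C, P, L, A, R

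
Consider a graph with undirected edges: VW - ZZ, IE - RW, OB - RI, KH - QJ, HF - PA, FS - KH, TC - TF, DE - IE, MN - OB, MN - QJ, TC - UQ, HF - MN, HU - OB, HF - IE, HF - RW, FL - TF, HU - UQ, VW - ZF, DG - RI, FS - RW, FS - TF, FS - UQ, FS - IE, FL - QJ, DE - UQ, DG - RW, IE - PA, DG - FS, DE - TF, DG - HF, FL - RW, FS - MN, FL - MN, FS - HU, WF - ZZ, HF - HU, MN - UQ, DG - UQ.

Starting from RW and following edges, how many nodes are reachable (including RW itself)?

17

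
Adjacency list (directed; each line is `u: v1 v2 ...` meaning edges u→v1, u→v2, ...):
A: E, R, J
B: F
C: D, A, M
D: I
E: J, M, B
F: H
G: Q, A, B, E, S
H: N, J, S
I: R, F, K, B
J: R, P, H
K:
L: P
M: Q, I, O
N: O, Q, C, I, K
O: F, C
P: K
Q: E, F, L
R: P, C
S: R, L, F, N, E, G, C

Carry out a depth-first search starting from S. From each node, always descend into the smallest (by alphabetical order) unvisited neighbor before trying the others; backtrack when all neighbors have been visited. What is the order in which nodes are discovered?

S C A E B F H J P K R N I O Q L M D G

Visit S
S → C
C → A
A → E
E → B
B → F
F → H
H → J
J → P
P → K
J → R
H → N
N → I
N → O
N → Q
Q → L
E → M
C → D
S → G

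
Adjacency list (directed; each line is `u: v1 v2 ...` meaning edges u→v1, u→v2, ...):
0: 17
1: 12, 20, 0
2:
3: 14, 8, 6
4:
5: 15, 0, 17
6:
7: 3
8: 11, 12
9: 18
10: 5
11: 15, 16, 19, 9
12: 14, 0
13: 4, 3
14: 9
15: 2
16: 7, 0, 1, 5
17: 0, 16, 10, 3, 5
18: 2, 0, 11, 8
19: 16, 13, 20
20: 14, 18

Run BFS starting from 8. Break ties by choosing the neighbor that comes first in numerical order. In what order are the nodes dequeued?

8 → 11 → 12 → 9 → 15 → 16 → 19 → 0 → 14 → 18 → 2 → 1 → 5 → 7 → 13 → 20 → 17 → 3 → 4 → 10 → 6

Visit 8; enqueue 11, 12 → queue [11, 12]
Visit 11; enqueue 9, 15, 16, 19 → queue [12, 9, 15, 16, 19]
Visit 12; enqueue 0, 14 → queue [9, 15, 16, 19, 0, 14]
Visit 9; enqueue 18 → queue [15, 16, 19, 0, 14, 18]
Visit 15; enqueue 2 → queue [16, 19, 0, 14, 18, 2]
Visit 16; enqueue 1, 5, 7 → queue [19, 0, 14, 18, 2, 1, 5, 7]
Visit 19; enqueue 13, 20 → queue [0, 14, 18, 2, 1, 5, 7, 13, 20]
Visit 0; enqueue 17 → queue [14, 18, 2, 1, 5, 7, 13, 20, 17]
Visit 14 → queue [18, 2, 1, 5, 7, 13, 20, 17]
Visit 18 → queue [2, 1, 5, 7, 13, 20, 17]
Visit 2 → queue [1, 5, 7, 13, 20, 17]
Visit 1 → queue [5, 7, 13, 20, 17]
Visit 5 → queue [7, 13, 20, 17]
Visit 7; enqueue 3 → queue [13, 20, 17, 3]
Visit 13; enqueue 4 → queue [20, 17, 3, 4]
Visit 20 → queue [17, 3, 4]
Visit 17; enqueue 10 → queue [3, 4, 10]
Visit 3; enqueue 6 → queue [4, 10, 6]
Visit 4 → queue [10, 6]
Visit 10 → queue [6]
Visit 6 → queue []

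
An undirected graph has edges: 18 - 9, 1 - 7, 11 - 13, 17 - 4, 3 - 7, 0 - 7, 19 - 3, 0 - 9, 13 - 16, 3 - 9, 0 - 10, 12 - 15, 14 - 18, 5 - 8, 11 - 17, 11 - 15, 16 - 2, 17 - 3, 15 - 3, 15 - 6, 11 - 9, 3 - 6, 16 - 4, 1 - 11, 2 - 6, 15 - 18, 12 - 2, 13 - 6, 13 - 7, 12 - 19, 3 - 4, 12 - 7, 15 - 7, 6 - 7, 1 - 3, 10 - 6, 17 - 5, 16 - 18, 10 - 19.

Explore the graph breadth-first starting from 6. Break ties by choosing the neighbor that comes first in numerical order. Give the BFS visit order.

Visit 6; enqueue 2, 3, 7, 10, 13, 15 → queue [2, 3, 7, 10, 13, 15]
Visit 2; enqueue 12, 16 → queue [3, 7, 10, 13, 15, 12, 16]
Visit 3; enqueue 1, 4, 9, 17, 19 → queue [7, 10, 13, 15, 12, 16, 1, 4, 9, 17, 19]
Visit 7; enqueue 0 → queue [10, 13, 15, 12, 16, 1, 4, 9, 17, 19, 0]
Visit 10 → queue [13, 15, 12, 16, 1, 4, 9, 17, 19, 0]
Visit 13; enqueue 11 → queue [15, 12, 16, 1, 4, 9, 17, 19, 0, 11]
Visit 15; enqueue 18 → queue [12, 16, 1, 4, 9, 17, 19, 0, 11, 18]
Visit 12 → queue [16, 1, 4, 9, 17, 19, 0, 11, 18]
Visit 16 → queue [1, 4, 9, 17, 19, 0, 11, 18]
Visit 1 → queue [4, 9, 17, 19, 0, 11, 18]
Visit 4 → queue [9, 17, 19, 0, 11, 18]
Visit 9 → queue [17, 19, 0, 11, 18]
Visit 17; enqueue 5 → queue [19, 0, 11, 18, 5]
Visit 19 → queue [0, 11, 18, 5]
Visit 0 → queue [11, 18, 5]
Visit 11 → queue [18, 5]
Visit 18; enqueue 14 → queue [5, 14]
Visit 5; enqueue 8 → queue [14, 8]
Visit 14 → queue [8]
Visit 8 → queue []

6 -> 2 -> 3 -> 7 -> 10 -> 13 -> 15 -> 12 -> 16 -> 1 -> 4 -> 9 -> 17 -> 19 -> 0 -> 11 -> 18 -> 5 -> 14 -> 8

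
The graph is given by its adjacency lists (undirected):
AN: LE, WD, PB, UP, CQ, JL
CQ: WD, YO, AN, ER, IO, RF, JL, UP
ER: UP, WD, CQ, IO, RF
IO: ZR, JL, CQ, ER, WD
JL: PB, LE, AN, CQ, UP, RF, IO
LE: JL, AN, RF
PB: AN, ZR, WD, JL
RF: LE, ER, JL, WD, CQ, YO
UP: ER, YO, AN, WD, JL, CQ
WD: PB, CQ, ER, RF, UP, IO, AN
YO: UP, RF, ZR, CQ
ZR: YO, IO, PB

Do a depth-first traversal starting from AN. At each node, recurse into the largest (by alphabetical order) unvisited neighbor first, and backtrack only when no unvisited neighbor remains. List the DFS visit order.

Visit AN
AN → WD
WD → UP
UP → YO
YO → ZR
ZR → PB
PB → JL
JL → RF
RF → LE
RF → ER
ER → IO
IO → CQ

AN, WD, UP, YO, ZR, PB, JL, RF, LE, ER, IO, CQ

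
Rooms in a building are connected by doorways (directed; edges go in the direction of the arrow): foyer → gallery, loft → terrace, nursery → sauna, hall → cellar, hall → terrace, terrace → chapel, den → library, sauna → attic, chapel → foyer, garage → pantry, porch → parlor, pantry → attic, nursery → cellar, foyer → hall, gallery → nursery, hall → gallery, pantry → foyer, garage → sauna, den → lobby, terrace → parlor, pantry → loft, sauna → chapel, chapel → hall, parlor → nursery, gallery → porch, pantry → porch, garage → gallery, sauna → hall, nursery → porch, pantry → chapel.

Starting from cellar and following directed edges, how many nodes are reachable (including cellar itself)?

BFS from cellar visits: cellar
Reachable nodes: 1 of 17 total.

1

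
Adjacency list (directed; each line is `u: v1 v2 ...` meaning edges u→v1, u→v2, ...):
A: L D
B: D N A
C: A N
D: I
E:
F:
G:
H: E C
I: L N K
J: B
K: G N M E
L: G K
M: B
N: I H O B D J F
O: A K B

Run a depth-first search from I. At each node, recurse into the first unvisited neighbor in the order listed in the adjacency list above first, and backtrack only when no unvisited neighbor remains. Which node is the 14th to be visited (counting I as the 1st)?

F

Visit I
I → L
L → G
L → K
K → N
N → H
H → E
H → C
C → A
A → D
N → O
O → B
N → J
N → F
K → M

Visit order: I, L, G, K, N, H, E, C, A, D, O, B, J, F, M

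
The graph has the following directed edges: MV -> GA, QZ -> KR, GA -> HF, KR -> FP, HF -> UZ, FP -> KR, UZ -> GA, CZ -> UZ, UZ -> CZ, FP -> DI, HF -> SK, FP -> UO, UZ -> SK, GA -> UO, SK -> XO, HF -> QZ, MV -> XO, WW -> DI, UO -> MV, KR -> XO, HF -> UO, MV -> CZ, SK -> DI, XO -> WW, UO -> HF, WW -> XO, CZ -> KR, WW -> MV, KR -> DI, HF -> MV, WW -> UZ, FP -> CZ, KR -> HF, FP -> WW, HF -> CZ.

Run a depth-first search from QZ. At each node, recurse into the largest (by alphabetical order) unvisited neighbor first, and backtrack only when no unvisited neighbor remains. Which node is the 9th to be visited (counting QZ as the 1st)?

Visit QZ
QZ → KR
KR → XO
XO → WW
WW → UZ
UZ → SK
SK → DI
UZ → GA
GA → UO
UO → MV
MV → CZ
UO → HF
KR → FP

Visit order: QZ, KR, XO, WW, UZ, SK, DI, GA, UO, MV, CZ, HF, FP

UO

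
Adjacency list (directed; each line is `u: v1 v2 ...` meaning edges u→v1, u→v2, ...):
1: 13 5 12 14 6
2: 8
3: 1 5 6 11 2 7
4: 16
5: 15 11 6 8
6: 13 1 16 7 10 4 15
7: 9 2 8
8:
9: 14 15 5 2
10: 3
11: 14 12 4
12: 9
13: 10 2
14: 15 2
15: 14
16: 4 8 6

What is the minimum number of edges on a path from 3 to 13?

Level 0: 3
Level 1: 1, 2, 5, 6, 7, 11
Level 2: 4, 8, 9, 10, 12, 13, 14, 15, 16
13 first appears at level 2.

2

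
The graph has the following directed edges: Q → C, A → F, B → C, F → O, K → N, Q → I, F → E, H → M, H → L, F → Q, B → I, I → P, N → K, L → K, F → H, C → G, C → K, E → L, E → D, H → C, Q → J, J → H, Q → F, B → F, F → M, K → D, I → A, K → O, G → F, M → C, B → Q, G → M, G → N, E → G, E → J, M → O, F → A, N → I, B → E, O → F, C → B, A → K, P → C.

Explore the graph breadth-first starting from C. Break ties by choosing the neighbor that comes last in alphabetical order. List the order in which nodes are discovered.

Visit C; enqueue K, G, B → queue [K, G, B]
Visit K; enqueue O, N, D → queue [G, B, O, N, D]
Visit G; enqueue M, F → queue [B, O, N, D, M, F]
Visit B; enqueue Q, I, E → queue [O, N, D, M, F, Q, I, E]
Visit O → queue [N, D, M, F, Q, I, E]
Visit N → queue [D, M, F, Q, I, E]
Visit D → queue [M, F, Q, I, E]
Visit M → queue [F, Q, I, E]
Visit F; enqueue H, A → queue [Q, I, E, H, A]
Visit Q; enqueue J → queue [I, E, H, A, J]
Visit I; enqueue P → queue [E, H, A, J, P]
Visit E; enqueue L → queue [H, A, J, P, L]
Visit H → queue [A, J, P, L]
Visit A → queue [J, P, L]
Visit J → queue [P, L]
Visit P → queue [L]
Visit L → queue []

C, K, G, B, O, N, D, M, F, Q, I, E, H, A, J, P, L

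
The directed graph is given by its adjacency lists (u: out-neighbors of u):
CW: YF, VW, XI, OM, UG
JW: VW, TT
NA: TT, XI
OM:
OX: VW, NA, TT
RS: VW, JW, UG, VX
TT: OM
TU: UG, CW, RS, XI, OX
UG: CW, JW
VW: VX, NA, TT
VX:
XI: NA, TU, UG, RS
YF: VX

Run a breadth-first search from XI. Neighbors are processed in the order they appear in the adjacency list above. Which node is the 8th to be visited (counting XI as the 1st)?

Visit XI; enqueue NA, TU, UG, RS → queue [NA, TU, UG, RS]
Visit NA; enqueue TT → queue [TU, UG, RS, TT]
Visit TU; enqueue CW, OX → queue [UG, RS, TT, CW, OX]
Visit UG; enqueue JW → queue [RS, TT, CW, OX, JW]
Visit RS; enqueue VW, VX → queue [TT, CW, OX, JW, VW, VX]
Visit TT; enqueue OM → queue [CW, OX, JW, VW, VX, OM]
Visit CW; enqueue YF → queue [OX, JW, VW, VX, OM, YF]
Visit OX → queue [JW, VW, VX, OM, YF]
Visit JW → queue [VW, VX, OM, YF]
Visit VW → queue [VX, OM, YF]
Visit VX → queue [OM, YF]
Visit OM → queue [YF]
Visit YF → queue []

Visit order: XI, NA, TU, UG, RS, TT, CW, OX, JW, VW, VX, OM, YF

OX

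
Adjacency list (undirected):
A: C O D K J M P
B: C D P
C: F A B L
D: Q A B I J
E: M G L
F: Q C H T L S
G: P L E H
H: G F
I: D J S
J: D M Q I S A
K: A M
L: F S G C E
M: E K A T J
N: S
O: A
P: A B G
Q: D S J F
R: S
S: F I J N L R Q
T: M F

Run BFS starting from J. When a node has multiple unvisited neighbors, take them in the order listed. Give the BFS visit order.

J -> D -> M -> Q -> I -> S -> A -> B -> E -> K -> T -> F -> N -> L -> R -> C -> O -> P -> G -> H

Visit J; enqueue D, M, Q, I, S, A → queue [D, M, Q, I, S, A]
Visit D; enqueue B → queue [M, Q, I, S, A, B]
Visit M; enqueue E, K, T → queue [Q, I, S, A, B, E, K, T]
Visit Q; enqueue F → queue [I, S, A, B, E, K, T, F]
Visit I → queue [S, A, B, E, K, T, F]
Visit S; enqueue N, L, R → queue [A, B, E, K, T, F, N, L, R]
Visit A; enqueue C, O, P → queue [B, E, K, T, F, N, L, R, C, O, P]
Visit B → queue [E, K, T, F, N, L, R, C, O, P]
Visit E; enqueue G → queue [K, T, F, N, L, R, C, O, P, G]
Visit K → queue [T, F, N, L, R, C, O, P, G]
Visit T → queue [F, N, L, R, C, O, P, G]
Visit F; enqueue H → queue [N, L, R, C, O, P, G, H]
Visit N → queue [L, R, C, O, P, G, H]
Visit L → queue [R, C, O, P, G, H]
Visit R → queue [C, O, P, G, H]
Visit C → queue [O, P, G, H]
Visit O → queue [P, G, H]
Visit P → queue [G, H]
Visit G → queue [H]
Visit H → queue []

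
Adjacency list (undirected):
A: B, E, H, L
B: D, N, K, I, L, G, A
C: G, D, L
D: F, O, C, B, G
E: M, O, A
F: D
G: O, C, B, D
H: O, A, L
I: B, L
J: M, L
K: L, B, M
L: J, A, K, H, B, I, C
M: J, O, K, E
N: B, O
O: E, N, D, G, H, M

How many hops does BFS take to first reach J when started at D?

Level 0: D
Level 1: B, C, F, G, O
Level 2: A, E, H, I, K, L, M, N
Level 3: J
J first appears at level 3.

3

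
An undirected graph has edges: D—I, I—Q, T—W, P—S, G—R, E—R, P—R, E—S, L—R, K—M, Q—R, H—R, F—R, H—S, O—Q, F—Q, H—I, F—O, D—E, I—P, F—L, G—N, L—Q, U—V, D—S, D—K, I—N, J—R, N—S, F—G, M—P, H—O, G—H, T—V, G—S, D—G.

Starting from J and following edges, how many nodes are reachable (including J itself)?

BFS from J visits: J, R, E, F, G, H, L, P, Q, D, S, O, N, I, M, K
Reachable nodes: 16 of 20 total.

16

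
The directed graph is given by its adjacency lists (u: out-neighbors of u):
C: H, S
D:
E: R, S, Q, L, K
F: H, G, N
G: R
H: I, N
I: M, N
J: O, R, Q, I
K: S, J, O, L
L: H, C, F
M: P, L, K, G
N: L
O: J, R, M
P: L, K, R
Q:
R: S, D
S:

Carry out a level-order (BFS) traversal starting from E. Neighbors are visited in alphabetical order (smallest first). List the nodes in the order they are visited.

E, K, L, Q, R, S, J, O, C, F, H, D, I, M, G, N, P

Visit E; enqueue K, L, Q, R, S → queue [K, L, Q, R, S]
Visit K; enqueue J, O → queue [L, Q, R, S, J, O]
Visit L; enqueue C, F, H → queue [Q, R, S, J, O, C, F, H]
Visit Q → queue [R, S, J, O, C, F, H]
Visit R; enqueue D → queue [S, J, O, C, F, H, D]
Visit S → queue [J, O, C, F, H, D]
Visit J; enqueue I → queue [O, C, F, H, D, I]
Visit O; enqueue M → queue [C, F, H, D, I, M]
Visit C → queue [F, H, D, I, M]
Visit F; enqueue G, N → queue [H, D, I, M, G, N]
Visit H → queue [D, I, M, G, N]
Visit D → queue [I, M, G, N]
Visit I → queue [M, G, N]
Visit M; enqueue P → queue [G, N, P]
Visit G → queue [N, P]
Visit N → queue [P]
Visit P → queue []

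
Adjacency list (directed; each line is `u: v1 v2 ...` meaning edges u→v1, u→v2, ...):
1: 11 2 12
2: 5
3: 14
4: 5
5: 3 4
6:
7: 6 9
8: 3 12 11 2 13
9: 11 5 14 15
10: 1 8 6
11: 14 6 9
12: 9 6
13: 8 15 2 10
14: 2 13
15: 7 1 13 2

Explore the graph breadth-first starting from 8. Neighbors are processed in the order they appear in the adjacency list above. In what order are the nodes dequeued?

Visit 8; enqueue 3, 12, 11, 2, 13 → queue [3, 12, 11, 2, 13]
Visit 3; enqueue 14 → queue [12, 11, 2, 13, 14]
Visit 12; enqueue 9, 6 → queue [11, 2, 13, 14, 9, 6]
Visit 11 → queue [2, 13, 14, 9, 6]
Visit 2; enqueue 5 → queue [13, 14, 9, 6, 5]
Visit 13; enqueue 15, 10 → queue [14, 9, 6, 5, 15, 10]
Visit 14 → queue [9, 6, 5, 15, 10]
Visit 9 → queue [6, 5, 15, 10]
Visit 6 → queue [5, 15, 10]
Visit 5; enqueue 4 → queue [15, 10, 4]
Visit 15; enqueue 7, 1 → queue [10, 4, 7, 1]
Visit 10 → queue [4, 7, 1]
Visit 4 → queue [7, 1]
Visit 7 → queue [1]
Visit 1 → queue []

8 -> 3 -> 12 -> 11 -> 2 -> 13 -> 14 -> 9 -> 6 -> 5 -> 15 -> 10 -> 4 -> 7 -> 1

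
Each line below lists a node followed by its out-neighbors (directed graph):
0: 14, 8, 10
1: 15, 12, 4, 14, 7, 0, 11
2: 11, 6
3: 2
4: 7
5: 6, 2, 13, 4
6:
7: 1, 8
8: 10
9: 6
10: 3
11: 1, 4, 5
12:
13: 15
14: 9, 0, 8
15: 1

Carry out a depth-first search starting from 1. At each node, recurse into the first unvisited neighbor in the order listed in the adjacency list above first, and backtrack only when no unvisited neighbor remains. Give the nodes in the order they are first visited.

1 -> 15 -> 12 -> 4 -> 7 -> 8 -> 10 -> 3 -> 2 -> 11 -> 5 -> 6 -> 13 -> 14 -> 9 -> 0

Visit 1
1 → 15
1 → 12
1 → 4
4 → 7
7 → 8
8 → 10
10 → 3
3 → 2
2 → 11
11 → 5
5 → 6
5 → 13
1 → 14
14 → 9
14 → 0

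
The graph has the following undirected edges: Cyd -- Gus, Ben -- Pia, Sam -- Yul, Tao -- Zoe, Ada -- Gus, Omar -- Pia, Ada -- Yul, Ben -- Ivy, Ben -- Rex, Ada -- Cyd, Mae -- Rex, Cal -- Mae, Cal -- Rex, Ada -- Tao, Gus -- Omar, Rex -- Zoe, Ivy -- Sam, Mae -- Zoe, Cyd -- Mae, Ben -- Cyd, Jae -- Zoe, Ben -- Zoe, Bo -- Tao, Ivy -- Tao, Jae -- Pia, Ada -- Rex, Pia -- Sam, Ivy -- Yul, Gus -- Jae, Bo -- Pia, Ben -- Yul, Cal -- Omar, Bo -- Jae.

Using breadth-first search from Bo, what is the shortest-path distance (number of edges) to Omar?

2

Level 0: Bo
Level 1: Jae, Pia, Tao
Level 2: Ada, Ben, Gus, Ivy, Omar, Sam, Zoe
Level 3: Cal, Cyd, Mae, Rex, Yul
Omar first appears at level 2.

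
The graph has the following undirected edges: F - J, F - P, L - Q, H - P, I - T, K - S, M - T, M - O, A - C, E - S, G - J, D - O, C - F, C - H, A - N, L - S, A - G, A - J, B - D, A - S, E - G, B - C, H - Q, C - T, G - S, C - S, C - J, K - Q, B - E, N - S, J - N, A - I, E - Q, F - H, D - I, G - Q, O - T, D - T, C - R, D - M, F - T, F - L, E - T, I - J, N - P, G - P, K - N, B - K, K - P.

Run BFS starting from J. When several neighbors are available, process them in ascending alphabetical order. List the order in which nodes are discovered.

Visit J; enqueue A, C, F, G, I, N → queue [A, C, F, G, I, N]
Visit A; enqueue S → queue [C, F, G, I, N, S]
Visit C; enqueue B, H, R, T → queue [F, G, I, N, S, B, H, R, T]
Visit F; enqueue L, P → queue [G, I, N, S, B, H, R, T, L, P]
Visit G; enqueue E, Q → queue [I, N, S, B, H, R, T, L, P, E, Q]
Visit I; enqueue D → queue [N, S, B, H, R, T, L, P, E, Q, D]
Visit N; enqueue K → queue [S, B, H, R, T, L, P, E, Q, D, K]
Visit S → queue [B, H, R, T, L, P, E, Q, D, K]
Visit B → queue [H, R, T, L, P, E, Q, D, K]
Visit H → queue [R, T, L, P, E, Q, D, K]
Visit R → queue [T, L, P, E, Q, D, K]
Visit T; enqueue M, O → queue [L, P, E, Q, D, K, M, O]
Visit L → queue [P, E, Q, D, K, M, O]
Visit P → queue [E, Q, D, K, M, O]
Visit E → queue [Q, D, K, M, O]
Visit Q → queue [D, K, M, O]
Visit D → queue [K, M, O]
Visit K → queue [M, O]
Visit M → queue [O]
Visit O → queue []

J A C F G I N S B H R T L P E Q D K M O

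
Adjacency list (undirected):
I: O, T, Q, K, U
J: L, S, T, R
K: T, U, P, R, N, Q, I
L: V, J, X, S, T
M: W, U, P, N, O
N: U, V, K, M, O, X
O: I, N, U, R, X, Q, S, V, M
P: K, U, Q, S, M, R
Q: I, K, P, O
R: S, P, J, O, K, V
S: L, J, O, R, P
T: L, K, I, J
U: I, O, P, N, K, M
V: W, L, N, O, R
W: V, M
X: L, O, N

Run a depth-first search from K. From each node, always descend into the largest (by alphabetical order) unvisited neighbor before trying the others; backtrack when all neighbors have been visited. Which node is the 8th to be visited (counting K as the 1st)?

Visit K
K → U
U → P
P → S
S → R
R → V
V → W
W → M
M → O
O → X
X → N
X → L
L → T
T → J
T → I
I → Q

Visit order: K, U, P, S, R, V, W, M, O, X, N, L, T, J, I, Q

M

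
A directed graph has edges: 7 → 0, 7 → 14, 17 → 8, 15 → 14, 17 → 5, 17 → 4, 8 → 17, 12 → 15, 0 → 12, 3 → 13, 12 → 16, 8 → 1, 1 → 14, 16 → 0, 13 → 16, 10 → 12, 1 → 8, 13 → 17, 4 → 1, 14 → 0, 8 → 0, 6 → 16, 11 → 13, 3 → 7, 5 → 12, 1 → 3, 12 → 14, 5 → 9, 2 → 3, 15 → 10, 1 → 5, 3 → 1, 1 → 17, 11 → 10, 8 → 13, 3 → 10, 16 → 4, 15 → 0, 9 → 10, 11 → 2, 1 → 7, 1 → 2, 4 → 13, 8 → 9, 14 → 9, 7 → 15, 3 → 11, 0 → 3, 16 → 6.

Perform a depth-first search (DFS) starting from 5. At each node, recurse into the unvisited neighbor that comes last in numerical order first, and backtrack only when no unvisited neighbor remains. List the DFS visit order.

Visit 5
5 → 12
12 → 16
16 → 6
16 → 4
4 → 13
13 → 17
17 → 8
8 → 9
9 → 10
8 → 1
1 → 14
14 → 0
0 → 3
3 → 11
11 → 2
3 → 7
7 → 15

5 12 16 6 4 13 17 8 9 10 1 14 0 3 11 2 7 15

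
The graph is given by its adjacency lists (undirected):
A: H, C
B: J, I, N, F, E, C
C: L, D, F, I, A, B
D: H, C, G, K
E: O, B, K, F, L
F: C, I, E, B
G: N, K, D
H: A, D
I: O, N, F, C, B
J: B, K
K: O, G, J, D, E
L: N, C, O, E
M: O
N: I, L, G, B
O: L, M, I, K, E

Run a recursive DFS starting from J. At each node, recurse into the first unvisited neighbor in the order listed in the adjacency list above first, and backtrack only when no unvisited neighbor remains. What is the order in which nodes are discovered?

J, B, I, O, L, N, G, K, D, H, A, C, F, E, M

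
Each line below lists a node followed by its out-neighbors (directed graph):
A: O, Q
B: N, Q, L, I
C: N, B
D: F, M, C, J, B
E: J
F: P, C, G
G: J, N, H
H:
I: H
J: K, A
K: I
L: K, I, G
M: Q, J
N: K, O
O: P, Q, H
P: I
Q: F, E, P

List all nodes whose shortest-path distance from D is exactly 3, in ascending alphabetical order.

E, H, O

Level 0: D
Level 1: B, C, F, J, M
Level 2: A, G, I, K, L, N, P, Q
Level 3: E, H, O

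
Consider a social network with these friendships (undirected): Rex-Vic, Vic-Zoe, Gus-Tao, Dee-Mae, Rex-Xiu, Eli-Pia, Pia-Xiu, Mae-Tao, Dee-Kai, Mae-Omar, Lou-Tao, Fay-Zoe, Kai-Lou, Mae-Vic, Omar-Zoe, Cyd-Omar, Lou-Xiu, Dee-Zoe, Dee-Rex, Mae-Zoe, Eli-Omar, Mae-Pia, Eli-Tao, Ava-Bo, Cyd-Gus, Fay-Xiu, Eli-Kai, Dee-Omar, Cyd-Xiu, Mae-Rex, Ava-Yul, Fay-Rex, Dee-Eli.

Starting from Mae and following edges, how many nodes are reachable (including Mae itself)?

15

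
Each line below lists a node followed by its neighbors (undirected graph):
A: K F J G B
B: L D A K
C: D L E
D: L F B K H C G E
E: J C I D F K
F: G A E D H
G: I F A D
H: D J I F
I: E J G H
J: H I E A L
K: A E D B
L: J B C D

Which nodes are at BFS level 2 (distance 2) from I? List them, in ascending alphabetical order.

A, C, D, F, K, L

Level 0: I
Level 1: E, G, H, J
Level 2: A, C, D, F, K, L
Level 3: B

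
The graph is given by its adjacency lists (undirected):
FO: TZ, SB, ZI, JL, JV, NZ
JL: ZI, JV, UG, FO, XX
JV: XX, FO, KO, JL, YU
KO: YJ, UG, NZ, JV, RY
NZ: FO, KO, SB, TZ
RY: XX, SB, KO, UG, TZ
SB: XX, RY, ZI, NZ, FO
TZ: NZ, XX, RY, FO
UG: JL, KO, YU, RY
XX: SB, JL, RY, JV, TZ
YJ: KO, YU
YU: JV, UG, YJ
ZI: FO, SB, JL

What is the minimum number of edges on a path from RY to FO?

2

Level 0: RY
Level 1: KO, SB, TZ, UG, XX
Level 2: FO, JL, JV, NZ, YJ, YU, ZI
FO first appears at level 2.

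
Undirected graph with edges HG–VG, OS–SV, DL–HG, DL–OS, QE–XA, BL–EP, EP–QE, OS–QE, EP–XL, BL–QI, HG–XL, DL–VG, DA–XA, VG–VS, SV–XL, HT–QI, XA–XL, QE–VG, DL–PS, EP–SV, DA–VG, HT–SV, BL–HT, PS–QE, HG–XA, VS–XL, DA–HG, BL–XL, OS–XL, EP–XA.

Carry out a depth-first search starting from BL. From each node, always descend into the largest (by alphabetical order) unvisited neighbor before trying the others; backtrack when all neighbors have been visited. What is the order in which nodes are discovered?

Visit BL
BL → XL
XL → XA
XA → QE
QE → VG
VG → VS
VG → HG
HG → DL
DL → PS
DL → OS
OS → SV
SV → HT
HT → QI
SV → EP
HG → DA

BL XL XA QE VG VS HG DL PS OS SV HT QI EP DA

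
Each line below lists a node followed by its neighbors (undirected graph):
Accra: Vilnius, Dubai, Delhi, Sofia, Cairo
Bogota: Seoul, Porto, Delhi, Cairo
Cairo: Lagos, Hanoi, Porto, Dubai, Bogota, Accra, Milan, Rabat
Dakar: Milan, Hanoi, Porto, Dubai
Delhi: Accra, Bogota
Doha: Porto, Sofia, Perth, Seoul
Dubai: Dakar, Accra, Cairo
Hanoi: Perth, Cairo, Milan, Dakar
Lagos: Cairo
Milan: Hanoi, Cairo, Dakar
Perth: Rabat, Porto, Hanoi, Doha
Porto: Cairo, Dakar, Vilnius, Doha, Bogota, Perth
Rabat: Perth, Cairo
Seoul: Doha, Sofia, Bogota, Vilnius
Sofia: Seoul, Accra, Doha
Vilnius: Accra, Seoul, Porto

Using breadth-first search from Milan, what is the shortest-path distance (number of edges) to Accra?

Level 0: Milan
Level 1: Cairo, Dakar, Hanoi
Level 2: Accra, Bogota, Dubai, Lagos, Perth, Porto, Rabat
Level 3: Delhi, Doha, Seoul, Sofia, Vilnius
Accra first appears at level 2.

2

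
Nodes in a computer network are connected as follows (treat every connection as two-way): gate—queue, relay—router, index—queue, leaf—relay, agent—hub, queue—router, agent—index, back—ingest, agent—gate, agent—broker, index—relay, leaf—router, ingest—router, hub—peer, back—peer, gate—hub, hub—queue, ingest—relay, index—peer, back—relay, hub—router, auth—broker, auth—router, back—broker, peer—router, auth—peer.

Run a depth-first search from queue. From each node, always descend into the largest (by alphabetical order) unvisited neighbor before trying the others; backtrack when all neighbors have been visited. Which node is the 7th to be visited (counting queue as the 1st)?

Visit queue
queue → router
router → relay
relay → leaf
relay → ingest
ingest → back
back → peer
peer → index
index → agent
agent → hub
hub → gate
agent → broker
broker → auth

Visit order: queue, router, relay, leaf, ingest, back, peer, index, agent, hub, gate, broker, auth

peer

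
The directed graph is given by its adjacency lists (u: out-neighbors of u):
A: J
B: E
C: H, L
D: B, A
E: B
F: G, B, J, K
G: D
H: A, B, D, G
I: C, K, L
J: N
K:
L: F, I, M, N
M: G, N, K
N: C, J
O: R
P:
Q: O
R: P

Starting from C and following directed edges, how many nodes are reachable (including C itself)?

BFS from C visits: C, H, L, A, B, D, G, F, I, M, N, J, E, K
Reachable nodes: 14 of 18 total.

14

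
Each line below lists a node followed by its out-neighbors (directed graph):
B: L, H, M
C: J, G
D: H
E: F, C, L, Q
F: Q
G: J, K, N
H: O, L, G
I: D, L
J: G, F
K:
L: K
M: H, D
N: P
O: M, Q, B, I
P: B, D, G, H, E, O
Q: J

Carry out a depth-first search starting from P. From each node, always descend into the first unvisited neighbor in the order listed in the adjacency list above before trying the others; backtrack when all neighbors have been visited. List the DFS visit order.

Visit P
P → B
B → L
L → K
B → H
H → O
O → M
M → D
O → Q
Q → J
J → G
G → N
J → F
O → I
P → E
E → C

P -> B -> L -> K -> H -> O -> M -> D -> Q -> J -> G -> N -> F -> I -> E -> C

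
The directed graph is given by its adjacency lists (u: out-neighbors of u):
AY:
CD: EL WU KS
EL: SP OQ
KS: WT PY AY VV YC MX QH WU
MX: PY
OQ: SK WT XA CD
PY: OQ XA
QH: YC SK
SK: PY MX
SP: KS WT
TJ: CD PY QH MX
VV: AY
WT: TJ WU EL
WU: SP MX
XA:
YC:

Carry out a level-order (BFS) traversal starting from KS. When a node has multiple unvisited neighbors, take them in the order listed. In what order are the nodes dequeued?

Visit KS; enqueue WT, PY, AY, VV, YC, MX, QH, WU → queue [WT, PY, AY, VV, YC, MX, QH, WU]
Visit WT; enqueue TJ, EL → queue [PY, AY, VV, YC, MX, QH, WU, TJ, EL]
Visit PY; enqueue OQ, XA → queue [AY, VV, YC, MX, QH, WU, TJ, EL, OQ, XA]
Visit AY → queue [VV, YC, MX, QH, WU, TJ, EL, OQ, XA]
Visit VV → queue [YC, MX, QH, WU, TJ, EL, OQ, XA]
Visit YC → queue [MX, QH, WU, TJ, EL, OQ, XA]
Visit MX → queue [QH, WU, TJ, EL, OQ, XA]
Visit QH; enqueue SK → queue [WU, TJ, EL, OQ, XA, SK]
Visit WU; enqueue SP → queue [TJ, EL, OQ, XA, SK, SP]
Visit TJ; enqueue CD → queue [EL, OQ, XA, SK, SP, CD]
Visit EL → queue [OQ, XA, SK, SP, CD]
Visit OQ → queue [XA, SK, SP, CD]
Visit XA → queue [SK, SP, CD]
Visit SK → queue [SP, CD]
Visit SP → queue [CD]
Visit CD → queue []

KS -> WT -> PY -> AY -> VV -> YC -> MX -> QH -> WU -> TJ -> EL -> OQ -> XA -> SK -> SP -> CD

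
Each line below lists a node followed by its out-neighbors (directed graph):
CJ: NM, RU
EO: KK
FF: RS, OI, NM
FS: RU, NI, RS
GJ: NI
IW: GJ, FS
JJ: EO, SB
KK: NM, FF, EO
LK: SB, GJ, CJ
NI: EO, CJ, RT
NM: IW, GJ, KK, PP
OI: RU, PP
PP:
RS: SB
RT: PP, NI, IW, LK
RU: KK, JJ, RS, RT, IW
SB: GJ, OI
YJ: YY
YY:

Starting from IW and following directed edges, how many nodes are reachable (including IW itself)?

17

BFS from IW visits: IW, GJ, FS, NI, RU, RS, EO, CJ, RT, KK, JJ, SB, NM, PP, LK, FF, OI
Reachable nodes: 17 of 19 total.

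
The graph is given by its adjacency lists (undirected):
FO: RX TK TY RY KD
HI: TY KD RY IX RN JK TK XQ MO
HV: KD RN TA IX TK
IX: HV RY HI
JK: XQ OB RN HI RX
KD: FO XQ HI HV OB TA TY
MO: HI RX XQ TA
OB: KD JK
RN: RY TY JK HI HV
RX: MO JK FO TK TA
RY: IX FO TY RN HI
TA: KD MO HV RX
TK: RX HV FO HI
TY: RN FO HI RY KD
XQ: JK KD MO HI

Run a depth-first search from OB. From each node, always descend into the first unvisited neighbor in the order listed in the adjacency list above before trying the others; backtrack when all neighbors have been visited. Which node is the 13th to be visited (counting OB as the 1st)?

TK

Visit OB
OB → KD
KD → FO
FO → RX
RX → MO
MO → HI
HI → TY
TY → RN
RN → RY
RY → IX
IX → HV
HV → TA
HV → TK
RN → JK
JK → XQ

Visit order: OB, KD, FO, RX, MO, HI, TY, RN, RY, IX, HV, TA, TK, JK, XQ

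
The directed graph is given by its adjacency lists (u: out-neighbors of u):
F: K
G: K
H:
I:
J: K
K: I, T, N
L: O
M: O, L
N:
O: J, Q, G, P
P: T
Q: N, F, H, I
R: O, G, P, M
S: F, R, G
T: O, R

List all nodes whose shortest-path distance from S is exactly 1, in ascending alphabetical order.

F, G, R

Level 0: S
Level 1: F, G, R
Level 2: K, M, O, P
Level 3: I, J, L, N, Q, T
Level 4: H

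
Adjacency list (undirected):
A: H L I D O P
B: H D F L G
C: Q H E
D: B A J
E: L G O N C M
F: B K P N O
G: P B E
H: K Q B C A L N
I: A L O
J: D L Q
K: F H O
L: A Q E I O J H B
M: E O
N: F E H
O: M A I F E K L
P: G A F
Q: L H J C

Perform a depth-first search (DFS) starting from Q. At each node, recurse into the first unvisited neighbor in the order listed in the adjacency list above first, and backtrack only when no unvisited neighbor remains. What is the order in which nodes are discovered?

Visit Q
Q → L
L → A
A → H
H → K
K → F
F → B
B → D
D → J
B → G
G → P
G → E
E → O
O → M
O → I
E → N
E → C

Q, L, A, H, K, F, B, D, J, G, P, E, O, M, I, N, C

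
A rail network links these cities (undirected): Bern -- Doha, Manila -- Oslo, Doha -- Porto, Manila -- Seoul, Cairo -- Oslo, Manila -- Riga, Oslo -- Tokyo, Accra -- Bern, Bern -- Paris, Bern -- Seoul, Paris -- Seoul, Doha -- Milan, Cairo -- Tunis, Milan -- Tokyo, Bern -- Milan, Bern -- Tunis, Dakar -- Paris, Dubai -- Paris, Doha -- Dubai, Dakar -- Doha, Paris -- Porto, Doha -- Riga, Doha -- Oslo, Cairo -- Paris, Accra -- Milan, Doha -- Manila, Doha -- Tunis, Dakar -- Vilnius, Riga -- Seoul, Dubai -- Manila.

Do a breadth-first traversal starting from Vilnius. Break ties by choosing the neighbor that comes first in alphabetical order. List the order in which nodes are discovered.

Visit Vilnius; enqueue Dakar → queue [Dakar]
Visit Dakar; enqueue Doha, Paris → queue [Doha, Paris]
Visit Doha; enqueue Bern, Dubai, Manila, Milan, Oslo, Porto, Riga, Tunis → queue [Paris, Bern, Dubai, Manila, Milan, Oslo, Porto, Riga, Tunis]
Visit Paris; enqueue Cairo, Seoul → queue [Bern, Dubai, Manila, Milan, Oslo, Porto, Riga, Tunis, Cairo, Seoul]
Visit Bern; enqueue Accra → queue [Dubai, Manila, Milan, Oslo, Porto, Riga, Tunis, Cairo, Seoul, Accra]
Visit Dubai → queue [Manila, Milan, Oslo, Porto, Riga, Tunis, Cairo, Seoul, Accra]
Visit Manila → queue [Milan, Oslo, Porto, Riga, Tunis, Cairo, Seoul, Accra]
Visit Milan; enqueue Tokyo → queue [Oslo, Porto, Riga, Tunis, Cairo, Seoul, Accra, Tokyo]
Visit Oslo → queue [Porto, Riga, Tunis, Cairo, Seoul, Accra, Tokyo]
Visit Porto → queue [Riga, Tunis, Cairo, Seoul, Accra, Tokyo]
Visit Riga → queue [Tunis, Cairo, Seoul, Accra, Tokyo]
Visit Tunis → queue [Cairo, Seoul, Accra, Tokyo]
Visit Cairo → queue [Seoul, Accra, Tokyo]
Visit Seoul → queue [Accra, Tokyo]
Visit Accra → queue [Tokyo]
Visit Tokyo → queue []

Vilnius, Dakar, Doha, Paris, Bern, Dubai, Manila, Milan, Oslo, Porto, Riga, Tunis, Cairo, Seoul, Accra, Tokyo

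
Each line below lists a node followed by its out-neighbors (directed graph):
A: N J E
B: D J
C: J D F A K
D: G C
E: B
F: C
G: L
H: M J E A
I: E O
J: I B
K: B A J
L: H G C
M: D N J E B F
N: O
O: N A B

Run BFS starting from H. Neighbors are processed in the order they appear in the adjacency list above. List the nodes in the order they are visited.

Visit H; enqueue M, J, E, A → queue [M, J, E, A]
Visit M; enqueue D, N, B, F → queue [J, E, A, D, N, B, F]
Visit J; enqueue I → queue [E, A, D, N, B, F, I]
Visit E → queue [A, D, N, B, F, I]
Visit A → queue [D, N, B, F, I]
Visit D; enqueue G, C → queue [N, B, F, I, G, C]
Visit N; enqueue O → queue [B, F, I, G, C, O]
Visit B → queue [F, I, G, C, O]
Visit F → queue [I, G, C, O]
Visit I → queue [G, C, O]
Visit G; enqueue L → queue [C, O, L]
Visit C; enqueue K → queue [O, L, K]
Visit O → queue [L, K]
Visit L → queue [K]
Visit K → queue []

H M J E A D N B F I G C O L K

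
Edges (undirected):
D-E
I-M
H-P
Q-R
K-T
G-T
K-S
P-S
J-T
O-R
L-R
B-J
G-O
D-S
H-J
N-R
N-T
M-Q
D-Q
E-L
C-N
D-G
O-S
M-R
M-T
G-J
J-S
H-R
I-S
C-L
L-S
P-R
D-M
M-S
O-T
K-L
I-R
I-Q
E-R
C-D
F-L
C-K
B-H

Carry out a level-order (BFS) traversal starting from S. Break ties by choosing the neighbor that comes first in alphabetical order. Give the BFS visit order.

S, D, I, J, K, L, M, O, P, C, E, G, Q, R, B, H, T, F, N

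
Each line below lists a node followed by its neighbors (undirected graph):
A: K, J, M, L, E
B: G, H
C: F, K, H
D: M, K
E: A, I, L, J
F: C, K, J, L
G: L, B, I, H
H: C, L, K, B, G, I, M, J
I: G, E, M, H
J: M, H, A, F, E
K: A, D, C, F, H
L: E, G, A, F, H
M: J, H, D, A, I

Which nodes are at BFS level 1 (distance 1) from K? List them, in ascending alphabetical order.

A, C, D, F, H

Level 0: K
Level 1: A, C, D, F, H
Level 2: B, E, G, I, J, L, M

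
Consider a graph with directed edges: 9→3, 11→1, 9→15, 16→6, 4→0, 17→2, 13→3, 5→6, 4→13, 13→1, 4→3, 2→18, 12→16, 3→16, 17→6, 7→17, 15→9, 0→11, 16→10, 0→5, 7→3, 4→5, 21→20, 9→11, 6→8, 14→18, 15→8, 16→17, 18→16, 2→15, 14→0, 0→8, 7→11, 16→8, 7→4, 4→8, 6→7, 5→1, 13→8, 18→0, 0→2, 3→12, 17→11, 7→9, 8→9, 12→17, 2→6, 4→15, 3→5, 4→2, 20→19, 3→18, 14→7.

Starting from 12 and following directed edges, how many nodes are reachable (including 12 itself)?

18

BFS from 12 visits: 12, 17, 16, 11, 6, 2, 10, 8, 1, 7, 18, 15, 9, 4, 3, 0, 13, 5
Reachable nodes: 18 of 22 total.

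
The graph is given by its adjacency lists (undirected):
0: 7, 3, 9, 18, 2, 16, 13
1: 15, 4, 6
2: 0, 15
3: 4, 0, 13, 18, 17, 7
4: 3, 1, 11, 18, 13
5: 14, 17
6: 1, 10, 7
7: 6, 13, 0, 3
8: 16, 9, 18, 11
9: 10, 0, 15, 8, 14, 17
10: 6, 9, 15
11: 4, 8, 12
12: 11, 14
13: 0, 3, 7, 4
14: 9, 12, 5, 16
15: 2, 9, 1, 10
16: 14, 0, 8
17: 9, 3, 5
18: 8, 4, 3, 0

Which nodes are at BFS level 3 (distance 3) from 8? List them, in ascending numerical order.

1, 2, 5, 6, 7, 13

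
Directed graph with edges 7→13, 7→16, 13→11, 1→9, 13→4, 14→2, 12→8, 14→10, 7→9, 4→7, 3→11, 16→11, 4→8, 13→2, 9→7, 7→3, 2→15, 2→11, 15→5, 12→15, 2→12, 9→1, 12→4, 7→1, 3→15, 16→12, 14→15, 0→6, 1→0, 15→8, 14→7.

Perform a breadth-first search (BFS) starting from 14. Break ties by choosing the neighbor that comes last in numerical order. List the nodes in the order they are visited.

Visit 14; enqueue 15, 10, 7, 2 → queue [15, 10, 7, 2]
Visit 15; enqueue 8, 5 → queue [10, 7, 2, 8, 5]
Visit 10 → queue [7, 2, 8, 5]
Visit 7; enqueue 16, 13, 9, 3, 1 → queue [2, 8, 5, 16, 13, 9, 3, 1]
Visit 2; enqueue 12, 11 → queue [8, 5, 16, 13, 9, 3, 1, 12, 11]
Visit 8 → queue [5, 16, 13, 9, 3, 1, 12, 11]
Visit 5 → queue [16, 13, 9, 3, 1, 12, 11]
Visit 16 → queue [13, 9, 3, 1, 12, 11]
Visit 13; enqueue 4 → queue [9, 3, 1, 12, 11, 4]
Visit 9 → queue [3, 1, 12, 11, 4]
Visit 3 → queue [1, 12, 11, 4]
Visit 1; enqueue 0 → queue [12, 11, 4, 0]
Visit 12 → queue [11, 4, 0]
Visit 11 → queue [4, 0]
Visit 4 → queue [0]
Visit 0; enqueue 6 → queue [6]
Visit 6 → queue []

14 → 15 → 10 → 7 → 2 → 8 → 5 → 16 → 13 → 9 → 3 → 1 → 12 → 11 → 4 → 0 → 6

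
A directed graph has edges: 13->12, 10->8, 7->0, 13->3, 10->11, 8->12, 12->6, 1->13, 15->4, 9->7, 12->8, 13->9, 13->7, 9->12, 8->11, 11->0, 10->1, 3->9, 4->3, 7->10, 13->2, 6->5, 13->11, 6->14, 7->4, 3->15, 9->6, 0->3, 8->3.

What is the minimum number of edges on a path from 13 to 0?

2

Level 0: 13
Level 1: 2, 3, 7, 9, 11, 12
Level 2: 0, 4, 6, 8, 10, 15
Level 3: 1, 5, 14
0 first appears at level 2.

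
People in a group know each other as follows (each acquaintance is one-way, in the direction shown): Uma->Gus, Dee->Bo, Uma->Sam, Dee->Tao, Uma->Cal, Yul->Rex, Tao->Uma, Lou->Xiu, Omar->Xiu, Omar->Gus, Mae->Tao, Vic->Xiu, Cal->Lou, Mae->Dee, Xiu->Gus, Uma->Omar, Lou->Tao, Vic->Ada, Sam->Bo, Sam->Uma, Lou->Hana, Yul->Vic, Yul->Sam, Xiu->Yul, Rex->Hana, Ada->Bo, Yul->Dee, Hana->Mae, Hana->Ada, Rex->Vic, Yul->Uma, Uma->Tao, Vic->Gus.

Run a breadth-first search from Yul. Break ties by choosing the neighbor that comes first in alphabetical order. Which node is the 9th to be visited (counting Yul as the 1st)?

Hana

Visit Yul; enqueue Dee, Rex, Sam, Uma, Vic → queue [Dee, Rex, Sam, Uma, Vic]
Visit Dee; enqueue Bo, Tao → queue [Rex, Sam, Uma, Vic, Bo, Tao]
Visit Rex; enqueue Hana → queue [Sam, Uma, Vic, Bo, Tao, Hana]
Visit Sam → queue [Uma, Vic, Bo, Tao, Hana]
Visit Uma; enqueue Cal, Gus, Omar → queue [Vic, Bo, Tao, Hana, Cal, Gus, Omar]
Visit Vic; enqueue Ada, Xiu → queue [Bo, Tao, Hana, Cal, Gus, Omar, Ada, Xiu]
Visit Bo → queue [Tao, Hana, Cal, Gus, Omar, Ada, Xiu]
Visit Tao → queue [Hana, Cal, Gus, Omar, Ada, Xiu]
Visit Hana; enqueue Mae → queue [Cal, Gus, Omar, Ada, Xiu, Mae]
Visit Cal; enqueue Lou → queue [Gus, Omar, Ada, Xiu, Mae, Lou]
Visit Gus → queue [Omar, Ada, Xiu, Mae, Lou]
Visit Omar → queue [Ada, Xiu, Mae, Lou]
Visit Ada → queue [Xiu, Mae, Lou]
Visit Xiu → queue [Mae, Lou]
Visit Mae → queue [Lou]
Visit Lou → queue []

Visit order: Yul, Dee, Rex, Sam, Uma, Vic, Bo, Tao, Hana, Cal, Gus, Omar, Ada, Xiu, Mae, Lou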